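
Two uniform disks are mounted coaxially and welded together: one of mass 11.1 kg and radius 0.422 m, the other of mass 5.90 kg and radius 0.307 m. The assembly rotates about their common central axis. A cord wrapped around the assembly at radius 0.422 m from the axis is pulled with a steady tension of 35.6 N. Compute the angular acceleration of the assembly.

I = ½M₁R₁² + ½M₂R₂² = ½(11.1)(0.422)² + ½(5.90)(0.307)² = 1.266 kg·m².
τ = F r = (35.6)(0.422) = 15.02 N·m.
α = τ/I = 15.02/1.266 = 11.86 rad/s².

α ≈ 11.9 rad/s²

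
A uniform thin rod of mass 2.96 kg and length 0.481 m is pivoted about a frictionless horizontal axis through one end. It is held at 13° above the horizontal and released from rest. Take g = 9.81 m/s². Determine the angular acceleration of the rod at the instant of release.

α ≈ 29.8 rad/s²

About the pivot, I = (1/3)ML² = (1/3)(2.96)(0.481)² = 0.2283 kg·m².
The weight acts at the center, a distance L/2 = 0.2405 m from the pivot; τ = Mg(L/2) cos 13° = 6.805 N·m.
α = τ/I = 6.805/0.2283 = 29.81 rad/s².
(Equivalently α = (3g/(2L)) cos 13° = 29.81 rad/s².)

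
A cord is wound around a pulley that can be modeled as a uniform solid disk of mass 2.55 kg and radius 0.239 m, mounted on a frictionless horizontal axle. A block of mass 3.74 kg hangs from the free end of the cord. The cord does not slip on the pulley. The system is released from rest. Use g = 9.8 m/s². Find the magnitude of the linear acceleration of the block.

a ≈ 7.31 m/s²

I = ½MR² = (1/2)(2.55)(0.239)² = 0.07283 kg·m².
Block: mg − T = ma. Pulley: TR = Iα. No-slip: a = αR, so T = (I/R²)a = 1.275·a.
Then mg = (m + 1.275)a, so a = (3.74)(9.8)/(3.74 + 1.275) = 7.308 m/s².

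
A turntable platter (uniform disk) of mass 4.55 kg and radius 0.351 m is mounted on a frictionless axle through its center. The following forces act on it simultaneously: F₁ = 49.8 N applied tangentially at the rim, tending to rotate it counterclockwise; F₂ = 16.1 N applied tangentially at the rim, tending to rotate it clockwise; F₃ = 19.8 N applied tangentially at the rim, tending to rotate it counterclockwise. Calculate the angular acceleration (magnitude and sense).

I = ½MR² = (1/2)(4.55)(0.351)² = 0.2803 kg·m².
Taking counterclockwise as positive: τ₁ = +(49.8)(0.351) = +17.48 N·m; τ₂ = −(16.1)(0.351) = −5.651 N·m; τ₃ = +(19.8)(0.351) = +6.950 N·m.
Net torque τ = 18.78 N·m.
α = τ/I = 18.78/0.2803 = 67.00 rad/s².

α ≈ 67.0 rad/s², counterclockwise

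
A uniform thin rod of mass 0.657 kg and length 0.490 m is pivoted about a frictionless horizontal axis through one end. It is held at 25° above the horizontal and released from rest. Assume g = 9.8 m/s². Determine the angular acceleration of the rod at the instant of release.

About the pivot, I = (1/3)ML² = (1/3)(0.657)(0.490)² = 0.05258 kg·m².
The weight acts at the center, a distance L/2 = 0.2450 m from the pivot; τ = Mg(L/2) cos 25° = 1.430 N·m.
α = τ/I = 1.430/0.05258 = 27.19 rad/s².

α ≈ 27.2 rad/s²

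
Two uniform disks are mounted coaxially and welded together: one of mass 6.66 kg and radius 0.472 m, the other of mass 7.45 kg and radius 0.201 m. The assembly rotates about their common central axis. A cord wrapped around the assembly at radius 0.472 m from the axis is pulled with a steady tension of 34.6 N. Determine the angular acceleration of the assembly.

I = ½M₁R₁² + ½M₂R₂² = ½(6.66)(0.472)² + ½(7.45)(0.201)² = 0.8924 kg·m².
τ = F r = (34.6)(0.472) = 16.33 N·m.
α = τ/I = 16.33/0.8924 = 18.30 rad/s².

α ≈ 18.3 rad/s²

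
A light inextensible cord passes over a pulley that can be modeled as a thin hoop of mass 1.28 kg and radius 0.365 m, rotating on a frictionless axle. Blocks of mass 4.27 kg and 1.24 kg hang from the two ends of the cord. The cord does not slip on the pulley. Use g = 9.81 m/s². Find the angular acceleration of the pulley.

α ≈ 12.0 rad/s²

I = MR² = (1.28)(0.365)² = 0.1705 kg·m².
Heavier block: m₁g − T₁ = m₁a. Lighter block: T₂ − m₂g = m₂a.
Pulley: (T₁ − T₂)R = Iα = I(a/R), so T₁ − T₂ = (I/R²)a = 1·M_p a = 1.280·a.
Adding the three: (m₁ − m₂)g = (m₁ + m₂ + 1.280)a, so a = (4.27 − 1.24)(9.81)/(4.27 + 1.24 + 1.280) = 4.378 m/s².
α = a/R = 4.378/0.365 = 11.99 rad/s².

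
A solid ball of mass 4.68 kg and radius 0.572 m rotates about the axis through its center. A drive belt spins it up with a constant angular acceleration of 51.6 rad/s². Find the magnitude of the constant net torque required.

I = (2/5)MR² = (2/5)(4.68)(0.572)² = 0.6125 kg·m².
τ = Iα = (0.6125)(51.60) = 31.60 N·m.

τ ≈ 31.6 N·m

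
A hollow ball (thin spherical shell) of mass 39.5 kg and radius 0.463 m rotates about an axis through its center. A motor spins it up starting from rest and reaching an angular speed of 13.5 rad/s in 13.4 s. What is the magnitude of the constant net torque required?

τ ≈ 5.69 N·m

I = (2/3)MR² = (2/3)(39.5)(0.463)² = 5.645 kg·m².
α = Δω/Δt = (13.5 − 0)/13.4 = 1.007 rad/s².
τ = Iα = (5.645)(1.007) = 5.687 N·m.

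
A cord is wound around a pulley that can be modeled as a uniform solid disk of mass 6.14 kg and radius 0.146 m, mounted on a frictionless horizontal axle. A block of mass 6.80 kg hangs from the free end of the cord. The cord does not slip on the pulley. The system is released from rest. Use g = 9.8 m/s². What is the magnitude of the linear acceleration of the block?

a ≈ 6.75 m/s²

I = ½MR² = (1/2)(6.14)(0.146)² = 0.06544 kg·m².
Block: mg − T = ma. Pulley: TR = Iα. No-slip: a = αR, so T = (I/R²)a = 3.070·a.
Then mg = (m + 3.070)a, so a = (6.80)(9.8)/(6.80 + 3.070) = 6.752 m/s².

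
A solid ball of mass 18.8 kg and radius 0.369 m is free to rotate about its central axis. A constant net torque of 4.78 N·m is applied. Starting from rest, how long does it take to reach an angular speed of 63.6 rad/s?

I = (2/5)MR² = (2/5)(18.8)(0.369)² = 1.024 kg·m².
α = τ/I = 4.78/1.024 = 4.668 rad/s².
ω = αt ⇒ t = ω/α = 63.6/4.668 = 13.62 s.

t ≈ 13.6 s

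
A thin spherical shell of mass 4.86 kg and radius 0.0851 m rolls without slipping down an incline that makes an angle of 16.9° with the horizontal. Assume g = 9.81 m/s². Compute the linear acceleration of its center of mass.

a ≈ 1.71 m/s²

Translation along the incline: Mg sinθ − f = Ma.
Rotation about the center: fR = Iα with I = (2/3)MR². No-slip gives a = αR, so f = (I/R²)a = (2/3)M a.
Substituting: Mg sinθ = (1 + 0.6667)Ma, so a = g sinθ/(1 + 0.6667) = (9.81) sin 16.9° / 1.667 = 1.711 m/s².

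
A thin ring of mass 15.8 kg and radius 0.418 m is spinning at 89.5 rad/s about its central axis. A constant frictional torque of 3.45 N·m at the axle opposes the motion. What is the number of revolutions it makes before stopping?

I = MR² = (15.8)(0.418)² = 2.761 kg·m².
The net torque has magnitude 3.45 N·m, opposing ω.
|α| = τ/I = 3.450/2.761 = 1.250 rad/s² (deceleration).
ω² = ω₀² − 2|α|θ with ω = 0 ⇒ θ = ω₀²/(2|α|) = 3205 rad = 510.1 rev.

≈ 510 revolutions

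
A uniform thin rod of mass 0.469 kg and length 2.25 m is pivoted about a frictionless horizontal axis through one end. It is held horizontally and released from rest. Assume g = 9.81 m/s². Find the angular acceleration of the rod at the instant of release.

About the pivot, I = (1/3)ML² = (1/3)(0.469)(2.25)² = 0.7914 kg·m².
The weight acts at the center, a distance L/2 = 1.125 m from the pivot; τ = Mg(L/2) = 5.176 N·m.
α = τ/I = 5.176/0.7914 = 6.540 rad/s².

α ≈ 6.54 rad/s²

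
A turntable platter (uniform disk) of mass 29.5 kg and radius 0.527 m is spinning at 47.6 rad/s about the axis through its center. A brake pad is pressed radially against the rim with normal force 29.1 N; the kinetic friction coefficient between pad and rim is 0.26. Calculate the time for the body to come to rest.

I = ½MR² = (1/2)(29.5)(0.527)² = 4.097 kg·m².
Friction force f = μN = (0.26)(29.1) = 7.566 N at the rim; torque magnitude τ = fR = 3.987 N·m, opposing ω.
|α| = τ/I = 3.987/4.097 = 0.9733 rad/s² (deceleration).
0 = ω₀ − |α|t ⇒ t = ω₀/|α| = 47.6/0.9733 = 48.90 s.

t ≈ 48.9 s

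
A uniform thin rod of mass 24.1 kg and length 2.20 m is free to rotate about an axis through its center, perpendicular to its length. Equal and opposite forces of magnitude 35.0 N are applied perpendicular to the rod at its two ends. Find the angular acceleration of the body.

I = (1/12)ML² = (1/12)(24.1)(2.20)² = 9.720 kg·m².
The couple gives τ = F·(L/2) + F·(L/2) = F L = (35.0)(2.20) = 77.00 N·m.
From τ = Iα: α = 77.00/9.720 = 7.922 rad/s².

α ≈ 7.92 rad/s²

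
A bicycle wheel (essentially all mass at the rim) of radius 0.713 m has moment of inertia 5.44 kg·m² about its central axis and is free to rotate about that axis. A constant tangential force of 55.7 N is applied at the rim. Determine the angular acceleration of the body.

τ = F R = (55.7)(0.713) = 39.71 N·m.
From τ = Iα: α = 39.71/5.440 = 7.300 rad/s².

α ≈ 7.30 rad/s²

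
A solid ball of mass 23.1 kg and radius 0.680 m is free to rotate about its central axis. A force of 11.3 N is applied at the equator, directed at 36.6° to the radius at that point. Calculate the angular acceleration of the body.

α ≈ 1.07 rad/s²

I = (2/5)MR² = (2/5)(23.1)(0.680)² = 4.273 kg·m².
Only the tangential component produces torque: τ = F R sinθ = (11.3)(0.680) sin 36.6° = 4.581 N·m.
From τ = Iα: α = 4.581/4.273 = 1.072 rad/s².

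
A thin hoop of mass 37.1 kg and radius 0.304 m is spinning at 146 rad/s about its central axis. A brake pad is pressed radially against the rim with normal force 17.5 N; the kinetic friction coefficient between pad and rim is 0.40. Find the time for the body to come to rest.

I = MR² = (37.1)(0.304)² = 3.429 kg·m².
Friction force f = μN = (0.40)(17.5) = 7.000 N at the rim; torque magnitude τ = fR = 2.128 N·m, opposing ω.
|α| = τ/I = 2.128/3.429 = 0.6207 rad/s² (deceleration).
0 = ω₀ − |α|t ⇒ t = ω₀/|α| = 146/0.6207 = 235.2 s.

t ≈ 235 s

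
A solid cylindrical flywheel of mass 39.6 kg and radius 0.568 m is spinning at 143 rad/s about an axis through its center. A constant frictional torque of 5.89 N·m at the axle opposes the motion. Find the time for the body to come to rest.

t ≈ 155 s

I = ½MR² = (1/2)(39.6)(0.568)² = 6.388 kg·m².
The net torque has magnitude 5.89 N·m, opposing ω.
|α| = τ/I = 5.890/6.388 = 0.9220 rad/s² (deceleration).
0 = ω₀ − |α|t ⇒ t = ω₀/|α| = 143/0.9220 = 155.1 s.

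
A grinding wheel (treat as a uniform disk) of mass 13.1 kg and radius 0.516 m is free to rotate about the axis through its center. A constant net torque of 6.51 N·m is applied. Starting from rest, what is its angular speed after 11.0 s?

ω ≈ 41.1 rad/s

I = ½MR² = (1/2)(13.1)(0.516)² = 1.744 kg·m².
α = τ/I = 6.51/1.744 = 3.733 rad/s².
ω = ω₀ + αt = 0 + (3.733)(11.0) = 41.06 rad/s.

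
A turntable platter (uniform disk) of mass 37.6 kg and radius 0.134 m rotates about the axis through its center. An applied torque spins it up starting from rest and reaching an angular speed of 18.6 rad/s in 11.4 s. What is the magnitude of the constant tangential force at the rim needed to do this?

F ≈ 4.11 N

I = ½MR² = (1/2)(37.6)(0.134)² = 0.3376 kg·m².
α = Δω/Δt = (18.6 − 0)/11.4 = 1.632 rad/s².
The required torque is τ = Iα = (0.3376)(1.632) = 0.5508 N·m.
A tangential force at the rim gives τ = FR, so F = τ/R = 0.5508/0.134 = 4.110 N.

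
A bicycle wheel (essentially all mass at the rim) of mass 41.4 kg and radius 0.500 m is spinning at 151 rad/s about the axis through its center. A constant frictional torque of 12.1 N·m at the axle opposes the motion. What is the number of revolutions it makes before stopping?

≈ 1550 revolutions

I = MR² = (41.4)(0.500)² = 10.35 kg·m².
The net torque has magnitude 12.1 N·m, opposing ω.
|α| = τ/I = 12.10/10.35 = 1.169 rad/s² (deceleration).
ω² = ω₀² − 2|α|θ with ω = 0 ⇒ θ = ω₀²/(2|α|) = 9752 rad = 1552 rev.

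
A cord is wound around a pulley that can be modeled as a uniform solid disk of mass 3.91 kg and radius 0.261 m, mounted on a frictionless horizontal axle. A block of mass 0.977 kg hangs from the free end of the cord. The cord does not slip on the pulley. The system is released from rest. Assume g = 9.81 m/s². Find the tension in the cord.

T ≈ 6.39 N

I = ½MR² = (1/2)(3.91)(0.261)² = 0.1332 kg·m².
Block: mg − T = ma. Pulley: TR = Iα. No-slip: a = αR, so T = (I/R²)a = 1.955·a.
Then mg = (m + 1.955)a, so a = (0.977)(9.81)/(0.977 + 1.955) = 3.269 m/s².
T = 1.955·a = 6.391 N.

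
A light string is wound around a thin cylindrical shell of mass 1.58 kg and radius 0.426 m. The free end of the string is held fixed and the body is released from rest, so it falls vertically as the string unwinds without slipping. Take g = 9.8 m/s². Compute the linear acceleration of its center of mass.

a ≈ 4.90 m/s²

Translation: Mg − T = Ma. Rotation about the center: TR = Iα with I = MR².
With a = αR: T = (I/R²)a = M a, so Mg = (1 + 1.000)Ma.
a = g/(1 + 1.000) = 9.8/2.000 = 4.900 m/s².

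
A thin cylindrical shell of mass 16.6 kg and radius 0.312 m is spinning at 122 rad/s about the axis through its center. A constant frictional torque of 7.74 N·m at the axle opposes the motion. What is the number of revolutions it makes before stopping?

≈ 247 revolutions

I = MR² = (16.6)(0.312)² = 1.616 kg·m².
The net torque has magnitude 7.74 N·m, opposing ω.
|α| = τ/I = 7.740/1.616 = 4.790 rad/s² (deceleration).
ω² = ω₀² − 2|α|θ with ω = 0 ⇒ θ = ω₀²/(2|α|) = 1554 rad = 247.3 rev.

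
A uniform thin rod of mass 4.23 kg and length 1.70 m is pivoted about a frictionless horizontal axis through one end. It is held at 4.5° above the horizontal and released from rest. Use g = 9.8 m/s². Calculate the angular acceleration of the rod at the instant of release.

About the pivot, I = (1/3)ML² = (1/3)(4.23)(1.70)² = 4.075 kg·m².
The weight acts at the center, a distance L/2 = 0.8500 m from the pivot; τ = Mg(L/2) cos 4.5° = 35.13 N·m.
α = τ/I = 35.13/4.075 = 8.620 rad/s².
(Equivalently α = (3g/(2L)) cos 4.5° = 8.620 rad/s².)

α ≈ 8.62 rad/s²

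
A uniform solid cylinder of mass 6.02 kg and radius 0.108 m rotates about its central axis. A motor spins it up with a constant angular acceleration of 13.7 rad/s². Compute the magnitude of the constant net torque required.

I = ½MR² = (1/2)(6.02)(0.108)² = 0.03511 kg·m².
τ = Iα = (0.03511)(13.70) = 0.4810 N·m.

τ ≈ 0.481 N·m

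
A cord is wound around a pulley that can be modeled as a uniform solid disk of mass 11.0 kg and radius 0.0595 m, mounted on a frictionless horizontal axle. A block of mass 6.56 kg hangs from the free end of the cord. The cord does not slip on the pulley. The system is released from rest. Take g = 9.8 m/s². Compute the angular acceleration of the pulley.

α ≈ 89.6 rad/s²

I = ½MR² = (1/2)(11.0)(0.0595)² = 0.01947 kg·m².
Block: mg − T = ma. Pulley: TR = Iα. No-slip: a = αR, so T = (I/R²)a = 5.500·a.
Then mg = (m + 5.500)a, so a = (6.56)(9.8)/(6.56 + 5.500) = 5.331 m/s².
α = a/R = 5.331/0.0595 = 89.59 rad/s².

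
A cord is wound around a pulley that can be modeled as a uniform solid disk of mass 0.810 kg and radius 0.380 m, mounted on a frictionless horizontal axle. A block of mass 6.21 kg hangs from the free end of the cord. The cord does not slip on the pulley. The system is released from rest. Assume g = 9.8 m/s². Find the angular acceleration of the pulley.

I = ½MR² = (1/2)(0.810)(0.380)² = 0.05848 kg·m².
Block: mg − T = ma. Pulley: TR = Iα. No-slip: a = αR, so T = (I/R²)a = 0.4050·a.
Then mg = (m + 0.4050)a, so a = (6.21)(9.8)/(6.21 + 0.4050) = 9.200 m/s².
α = a/R = 9.200/0.380 = 24.21 rad/s².

α ≈ 24.2 rad/s²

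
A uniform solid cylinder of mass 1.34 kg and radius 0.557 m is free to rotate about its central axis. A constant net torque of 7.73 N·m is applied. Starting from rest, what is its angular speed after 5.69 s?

I = ½MR² = (1/2)(1.34)(0.557)² = 0.2079 kg·m².
α = τ/I = 7.73/0.2079 = 37.19 rad/s².
ω = ω₀ + αt = 0 + (37.19)(5.69) = 211.6 rad/s.

ω ≈ 212 rad/s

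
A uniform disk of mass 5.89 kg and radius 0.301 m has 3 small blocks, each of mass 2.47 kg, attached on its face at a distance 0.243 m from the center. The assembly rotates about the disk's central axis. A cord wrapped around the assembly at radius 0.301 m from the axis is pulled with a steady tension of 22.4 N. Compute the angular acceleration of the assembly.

α ≈ 9.57 rad/s²

I_disk = ½MR² = ½(5.89)(0.301)² = 0.2668 kg·m².
I_blocks = 3·m·r² = 3(2.47)(0.243)² = 0.4376 kg·m².
Total I = 0.7044 kg·m².
τ = F r = (22.4)(0.301) = 6.742 N·m.
α = τ/I = 6.742/0.7044 = 9.572 rad/s².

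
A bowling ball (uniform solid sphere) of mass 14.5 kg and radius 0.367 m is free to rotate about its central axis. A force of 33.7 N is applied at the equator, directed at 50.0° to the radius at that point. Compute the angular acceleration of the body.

α ≈ 12.1 rad/s²

I = (2/5)MR² = (2/5)(14.5)(0.367)² = 0.7812 kg·m².
Only the tangential component produces torque: τ = F R sinθ = (33.7)(0.367) sin 50.0° = 9.474 N·m.
Newton's second law for rotation, τ = Iα, gives α = τ/I = 9.474/0.7812 = 12.13 rad/s².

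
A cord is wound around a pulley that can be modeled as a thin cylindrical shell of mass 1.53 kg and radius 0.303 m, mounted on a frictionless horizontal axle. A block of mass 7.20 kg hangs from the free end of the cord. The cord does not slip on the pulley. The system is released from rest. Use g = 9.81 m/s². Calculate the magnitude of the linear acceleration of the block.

a ≈ 8.09 m/s²

I = MR² = (1.53)(0.303)² = 0.1405 kg·m².
Block: mg − T = ma. Pulley: TR = Iα. No-slip: a = αR, so T = (I/R²)a = 1.530·a.
Then mg = (m + 1.530)a, so a = (7.20)(9.81)/(7.20 + 1.530) = 8.091 m/s².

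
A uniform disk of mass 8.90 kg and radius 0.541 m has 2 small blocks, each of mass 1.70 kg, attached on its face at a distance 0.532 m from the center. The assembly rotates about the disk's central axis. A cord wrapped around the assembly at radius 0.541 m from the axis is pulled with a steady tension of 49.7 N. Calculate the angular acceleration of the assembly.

I_disk = ½MR² = ½(8.90)(0.541)² = 1.302 kg·m².
I_blocks = 2·m·r² = 2(1.70)(0.532)² = 0.9623 kg·m².
Total I = 2.265 kg·m².
τ = F r = (49.7)(0.541) = 26.89 N·m.
α = τ/I = 26.89/2.265 = 11.87 rad/s².

α ≈ 11.9 rad/s²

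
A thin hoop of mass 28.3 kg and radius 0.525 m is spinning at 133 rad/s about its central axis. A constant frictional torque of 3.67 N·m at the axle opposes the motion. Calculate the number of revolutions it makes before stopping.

≈ 2990 revolutions

I = MR² = (28.3)(0.525)² = 7.800 kg·m².
The net torque has magnitude 3.67 N·m, opposing ω.
|α| = τ/I = 3.670/7.800 = 0.4705 rad/s² (deceleration).
ω² = ω₀² − 2|α|θ with ω = 0 ⇒ θ = ω₀²/(2|α|) = 18800 rad = 2992 rev.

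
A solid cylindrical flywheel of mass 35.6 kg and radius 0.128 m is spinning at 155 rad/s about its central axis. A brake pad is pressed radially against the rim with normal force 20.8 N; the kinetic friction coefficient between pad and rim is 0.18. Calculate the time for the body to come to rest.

t ≈ 94.3 s

I = ½MR² = (1/2)(35.6)(0.128)² = 0.2916 kg·m².
Friction force f = μN = (0.18)(20.8) = 3.744 N at the rim; torque magnitude τ = fR = 0.4792 N·m, opposing ω.
|α| = τ/I = 0.4792/0.2916 = 1.643 rad/s² (deceleration).
0 = ω₀ − |α|t ⇒ t = ω₀/|α| = 155/1.643 = 94.32 s.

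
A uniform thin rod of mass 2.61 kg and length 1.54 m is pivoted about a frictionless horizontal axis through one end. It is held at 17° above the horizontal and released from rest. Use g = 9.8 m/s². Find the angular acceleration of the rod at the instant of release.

About the pivot, I = (1/3)ML² = (1/3)(2.61)(1.54)² = 2.063 kg·m².
The weight acts at the center, a distance L/2 = 0.7700 m from the pivot; τ = Mg(L/2) cos 17° = 18.83 N·m.
α = τ/I = 18.83/2.063 = 9.128 rad/s².
(Equivalently α = (3g/(2L)) cos 17° = 9.128 rad/s².)

α ≈ 9.13 rad/s²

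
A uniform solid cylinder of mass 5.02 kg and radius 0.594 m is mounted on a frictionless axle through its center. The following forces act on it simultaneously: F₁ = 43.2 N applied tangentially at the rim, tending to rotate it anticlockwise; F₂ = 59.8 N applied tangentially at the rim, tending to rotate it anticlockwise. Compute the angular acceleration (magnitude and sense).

α ≈ 69.1 rad/s², anticlockwise

I = ½MR² = (1/2)(5.02)(0.594)² = 0.8856 kg·m².
Taking anticlockwise as positive: τ₁ = +(43.2)(0.594) = +25.66 N·m; τ₂ = +(59.8)(0.594) = +35.52 N·m.
Net torque τ = 61.18 N·m.
α = τ/I = 61.18/0.8856 = 69.08 rad/s².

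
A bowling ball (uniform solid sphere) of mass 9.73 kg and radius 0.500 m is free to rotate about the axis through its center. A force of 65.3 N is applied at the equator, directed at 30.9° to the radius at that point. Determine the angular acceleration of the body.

I = (2/5)MR² = (2/5)(9.73)(0.500)² = 0.9730 kg·m².
Only the tangential component produces torque: τ = F R sinθ = (65.3)(0.500) sin 30.9° = 16.77 N·m.
Newton's second law for rotation, τ = Iα, gives α = τ/I = 16.77/0.9730 = 17.23 rad/s².

α ≈ 17.2 rad/s²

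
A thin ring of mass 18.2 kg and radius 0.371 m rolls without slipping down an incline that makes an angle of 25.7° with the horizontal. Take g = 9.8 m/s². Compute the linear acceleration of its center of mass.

Translation along the incline: Mg sinθ − f = Ma.
Rotation about the center: fR = Iα with I = MR². No-slip gives a = αR, so f = (I/R²)a = M a.
Substituting: Mg sinθ = (1 + 1.000)Ma, so a = g sinθ/(1 + 1.000) = (9.8) sin 25.7° / 2.000 = 2.125 m/s².

a ≈ 2.12 m/s²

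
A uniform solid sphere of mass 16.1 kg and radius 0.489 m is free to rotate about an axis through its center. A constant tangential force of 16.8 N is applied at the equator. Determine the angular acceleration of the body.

I = (2/5)MR² = (2/5)(16.1)(0.489)² = 1.540 kg·m².
τ = F R = (16.8)(0.489) = 8.215 N·m.
Newton's second law for rotation, τ = Iα, gives α = τ/I = 8.215/1.540 = 5.335 rad/s².

α ≈ 5.33 rad/s²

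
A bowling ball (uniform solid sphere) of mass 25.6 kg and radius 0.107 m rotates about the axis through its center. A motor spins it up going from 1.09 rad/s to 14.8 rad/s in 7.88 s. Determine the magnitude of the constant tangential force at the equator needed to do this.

F ≈ 1.91 N

I = (2/5)MR² = (2/5)(25.6)(0.107)² = 0.1172 kg·m².
α = Δω/Δt = (14.8 − 1.09)/7.88 = 1.740 rad/s².
The required torque is τ = Iα = (0.1172)(1.740) = 0.2040 N·m.
A tangential force at the equator gives τ = FR, so F = τ/R = 0.2040/0.107 = 1.906 N.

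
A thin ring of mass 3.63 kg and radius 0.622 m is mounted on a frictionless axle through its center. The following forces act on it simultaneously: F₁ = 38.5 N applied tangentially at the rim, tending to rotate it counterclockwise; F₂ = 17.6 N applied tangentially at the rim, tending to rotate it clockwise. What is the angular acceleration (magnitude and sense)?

α ≈ 9.26 rad/s², counterclockwise

I = MR² = (3.63)(0.622)² = 1.404 kg·m².
Taking counterclockwise as positive: τ₁ = +(38.5)(0.622) = +23.95 N·m; τ₂ = −(17.6)(0.622) = −10.95 N·m.
Net torque τ = 13.00 N·m.
α = τ/I = 13.00/1.404 = 9.257 rad/s².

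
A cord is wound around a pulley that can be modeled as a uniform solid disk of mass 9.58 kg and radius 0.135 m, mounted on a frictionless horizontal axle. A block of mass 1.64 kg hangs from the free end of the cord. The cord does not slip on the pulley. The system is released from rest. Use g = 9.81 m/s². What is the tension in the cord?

T ≈ 12.0 N

I = ½MR² = (1/2)(9.58)(0.135)² = 0.08730 kg·m².
Block: mg − T = ma. Pulley: TR = Iα. No-slip: a = αR, so T = (I/R²)a = 4.790·a.
Then mg = (m + 4.790)a, so a = (1.64)(9.81)/(1.64 + 4.790) = 2.502 m/s².
T = 4.790·a = 11.98 N.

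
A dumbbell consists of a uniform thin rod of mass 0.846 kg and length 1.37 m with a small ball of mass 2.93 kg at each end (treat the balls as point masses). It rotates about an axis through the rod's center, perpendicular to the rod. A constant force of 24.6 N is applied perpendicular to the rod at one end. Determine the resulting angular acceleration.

I_rod = (1/12)ML² = (1/12)(0.846)(1.37)² = 0.1323 kg·m².
I_balls = 2·m·(L/2)² = 2(2.93)(0.6850)² = 2.750 kg·m².
Total I = 2.882 kg·m².
τ = F·(L/2) = (24.6)(0.685) = 16.85 N·m.
α = τ/I = 16.85/2.882 = 5.847 rad/s².

α ≈ 5.85 rad/s²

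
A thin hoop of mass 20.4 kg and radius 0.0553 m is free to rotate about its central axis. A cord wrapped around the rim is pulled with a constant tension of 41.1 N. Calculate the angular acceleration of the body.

I = MR² = (20.4)(0.0553)² = 0.06239 kg·m².
τ = F R = (41.1)(0.0553) = 2.273 N·m.
From τ = Iα: α = 2.273/0.06239 = 36.43 rad/s².

α ≈ 36.4 rad/s²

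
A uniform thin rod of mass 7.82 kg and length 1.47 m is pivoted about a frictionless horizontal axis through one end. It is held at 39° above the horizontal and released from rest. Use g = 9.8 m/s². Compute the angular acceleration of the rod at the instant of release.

α ≈ 7.77 rad/s²

About the pivot, I = (1/3)ML² = (1/3)(7.82)(1.47)² = 5.633 kg·m².
The weight acts at the center, a distance L/2 = 0.7350 m from the pivot; τ = Mg(L/2) cos 39° = 43.77 N·m.
α = τ/I = 43.77/5.633 = 7.771 rad/s².
(Equivalently α = (3g/(2L)) cos 39° = 7.771 rad/s².)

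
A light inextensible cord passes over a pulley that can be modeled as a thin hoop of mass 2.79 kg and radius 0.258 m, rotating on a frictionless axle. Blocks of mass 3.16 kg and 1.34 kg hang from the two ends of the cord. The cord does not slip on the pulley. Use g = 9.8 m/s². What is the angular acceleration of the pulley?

α ≈ 9.48 rad/s²

I = MR² = (2.79)(0.258)² = 0.1857 kg·m².
Heavier block: m₁g − T₁ = m₁a. Lighter block: T₂ − m₂g = m₂a.
Pulley: (T₁ − T₂)R = Iα = I(a/R), so T₁ − T₂ = (I/R²)a = 1·M_p a = 2.790·a.
Adding the three: (m₁ − m₂)g = (m₁ + m₂ + 2.790)a, so a = (3.16 − 1.34)(9.8)/(3.16 + 1.34 + 2.790) = 2.447 m/s².
α = a/R = 2.447/0.258 = 9.483 rad/s².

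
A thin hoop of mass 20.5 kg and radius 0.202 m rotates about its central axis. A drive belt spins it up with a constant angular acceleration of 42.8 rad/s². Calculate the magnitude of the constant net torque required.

τ ≈ 35.8 N·m

I = MR² = (20.5)(0.202)² = 0.8365 kg·m².
τ = Iα = (0.8365)(42.80) = 35.80 N·m.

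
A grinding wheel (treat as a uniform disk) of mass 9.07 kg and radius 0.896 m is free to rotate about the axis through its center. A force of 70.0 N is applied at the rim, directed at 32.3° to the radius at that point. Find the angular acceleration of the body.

I = ½MR² = (1/2)(9.07)(0.896)² = 3.641 kg·m².
Only the tangential component produces torque: τ = F R sinθ = (70.0)(0.896) sin 32.3° = 33.51 N·m.
Newton's second law for rotation, τ = Iα, gives α = τ/I = 33.51/3.641 = 9.205 rad/s².

α ≈ 9.21 rad/s²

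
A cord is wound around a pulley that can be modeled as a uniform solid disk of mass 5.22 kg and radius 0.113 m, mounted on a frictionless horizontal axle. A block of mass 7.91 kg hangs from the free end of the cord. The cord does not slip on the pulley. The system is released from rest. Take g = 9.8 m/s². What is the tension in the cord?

I = ½MR² = (1/2)(5.22)(0.113)² = 0.03333 kg·m².
Block: mg − T = ma. Pulley: TR = Iα. No-slip: a = αR, so T = (I/R²)a = 2.610·a.
Then mg = (m + 2.610)a, so a = (7.91)(9.8)/(7.91 + 2.610) = 7.369 m/s².
T = 2.610·a = 19.23 N.

T ≈ 19.2 N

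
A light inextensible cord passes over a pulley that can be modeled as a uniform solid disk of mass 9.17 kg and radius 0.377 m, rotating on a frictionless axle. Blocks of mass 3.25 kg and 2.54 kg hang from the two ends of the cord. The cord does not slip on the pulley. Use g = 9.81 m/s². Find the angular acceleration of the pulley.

I = ½MR² = (1/2)(9.17)(0.377)² = 0.6517 kg·m².
Heavier block: m₁g − T₁ = m₁a. Lighter block: T₂ − m₂g = m₂a.
Pulley: (T₁ − T₂)R = Iα = I(a/R), so T₁ − T₂ = (I/R²)a = (1/2)M_p a = 4.585·a.
Adding the three: (m₁ − m₂)g = (m₁ + m₂ + 4.585)a, so a = (3.25 − 2.54)(9.81)/(3.25 + 2.54 + 4.585) = 0.6713 m/s².
α = a/R = 0.6713/0.377 = 1.781 rad/s².

α ≈ 1.78 rad/s²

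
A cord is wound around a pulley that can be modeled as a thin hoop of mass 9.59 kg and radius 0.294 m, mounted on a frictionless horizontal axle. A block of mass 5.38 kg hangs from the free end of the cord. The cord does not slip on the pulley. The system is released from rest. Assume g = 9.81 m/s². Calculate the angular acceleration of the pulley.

I = MR² = (9.59)(0.294)² = 0.8289 kg·m².
Block: mg − T = ma. Pulley: TR = Iα. No-slip: a = αR, so T = (I/R²)a = 9.590·a.
Then mg = (m + 9.590)a, so a = (5.38)(9.81)/(5.38 + 9.590) = 3.526 m/s².
α = a/R = 3.526/0.294 = 11.99 rad/s².

α ≈ 12.0 rad/s²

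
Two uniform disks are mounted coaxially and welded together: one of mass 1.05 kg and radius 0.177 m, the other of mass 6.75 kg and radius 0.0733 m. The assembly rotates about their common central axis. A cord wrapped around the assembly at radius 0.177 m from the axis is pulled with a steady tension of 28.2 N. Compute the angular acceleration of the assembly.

I = ½M₁R₁² + ½M₂R₂² = ½(1.05)(0.177)² + ½(6.75)(0.0733)² = 0.03458 kg·m².
τ = F r = (28.2)(0.177) = 4.991 N·m.
α = τ/I = 4.991/0.03458 = 144.3 rad/s².

α ≈ 144 rad/s²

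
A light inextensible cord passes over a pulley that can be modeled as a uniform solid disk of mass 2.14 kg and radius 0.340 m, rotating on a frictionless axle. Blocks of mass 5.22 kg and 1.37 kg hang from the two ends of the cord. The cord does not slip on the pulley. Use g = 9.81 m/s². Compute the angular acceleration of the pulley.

α ≈ 14.5 rad/s²

I = ½MR² = (1/2)(2.14)(0.340)² = 0.1237 kg·m².
Heavier block: m₁g − T₁ = m₁a. Lighter block: T₂ − m₂g = m₂a.
Pulley: (T₁ − T₂)R = Iα = I(a/R), so T₁ − T₂ = (I/R²)a = (1/2)M_p a = 1.070·a.
Adding the three: (m₁ − m₂)g = (m₁ + m₂ + 1.070)a, so a = (5.22 − 1.37)(9.81)/(5.22 + 1.37 + 1.070) = 4.931 m/s².
α = a/R = 4.931/0.340 = 14.50 rad/s².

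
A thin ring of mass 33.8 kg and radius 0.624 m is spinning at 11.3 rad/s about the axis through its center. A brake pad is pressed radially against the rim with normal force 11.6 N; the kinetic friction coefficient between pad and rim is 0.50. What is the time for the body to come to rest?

t ≈ 41.1 s

I = MR² = (33.8)(0.624)² = 13.16 kg·m².
Friction force f = μN = (0.50)(11.6) = 5.800 N at the rim; torque magnitude τ = fR = 3.619 N·m, opposing ω.
|α| = τ/I = 3.619/13.16 = 0.2750 rad/s² (deceleration).
0 = ω₀ − |α|t ⇒ t = ω₀/|α| = 11.3/0.2750 = 41.09 s.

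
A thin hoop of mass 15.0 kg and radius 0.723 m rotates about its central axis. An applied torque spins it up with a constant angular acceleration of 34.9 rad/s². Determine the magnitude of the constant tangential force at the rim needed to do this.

F ≈ 378 N

I = MR² = (15.0)(0.723)² = 7.841 kg·m².
The required torque is τ = Iα = (7.841)(34.90) = 273.6 N·m.
A tangential force at the rim gives τ = FR, so F = τ/R = 273.6/0.723 = 378.5 N.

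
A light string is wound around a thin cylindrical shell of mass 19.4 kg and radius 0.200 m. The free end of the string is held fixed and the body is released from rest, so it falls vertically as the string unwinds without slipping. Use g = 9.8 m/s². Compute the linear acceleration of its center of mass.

a ≈ 4.90 m/s²

Translation: Mg − T = Ma. Rotation about the center: TR = Iα with I = MR².
With a = αR: T = (I/R²)a = M a, so Mg = (1 + 1.000)Ma.
a = g/(1 + 1.000) = 9.8/2.000 = 4.900 m/s².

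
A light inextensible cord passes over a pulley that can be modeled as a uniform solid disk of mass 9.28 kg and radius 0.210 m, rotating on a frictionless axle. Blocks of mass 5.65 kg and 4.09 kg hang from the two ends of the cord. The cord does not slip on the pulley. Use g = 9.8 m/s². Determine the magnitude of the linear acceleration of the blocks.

I = ½MR² = (1/2)(9.28)(0.210)² = 0.2046 kg·m².
Heavier block: m₁g − T₁ = m₁a. Lighter block: T₂ − m₂g = m₂a.
Pulley: (T₁ − T₂)R = Iα = I(a/R), so T₁ − T₂ = (I/R²)a = (1/2)M_p a = 4.640·a.
Adding the three: (m₁ − m₂)g = (m₁ + m₂ + 4.640)a, so a = (5.65 − 4.09)(9.8)/(5.65 + 4.09 + 4.640) = 1.063 m/s².

a ≈ 1.06 m/s²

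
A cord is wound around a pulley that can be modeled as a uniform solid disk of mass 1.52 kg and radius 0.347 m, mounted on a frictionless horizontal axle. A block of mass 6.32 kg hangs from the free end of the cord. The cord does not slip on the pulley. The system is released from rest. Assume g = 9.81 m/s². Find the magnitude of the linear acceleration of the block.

a ≈ 8.76 m/s²

I = ½MR² = (1/2)(1.52)(0.347)² = 0.09151 kg·m².
Block: mg − T = ma. Pulley: TR = Iα. No-slip: a = αR, so T = (I/R²)a = 0.7600·a.
Then mg = (m + 0.7600)a, so a = (6.32)(9.81)/(6.32 + 0.7600) = 8.757 m/s².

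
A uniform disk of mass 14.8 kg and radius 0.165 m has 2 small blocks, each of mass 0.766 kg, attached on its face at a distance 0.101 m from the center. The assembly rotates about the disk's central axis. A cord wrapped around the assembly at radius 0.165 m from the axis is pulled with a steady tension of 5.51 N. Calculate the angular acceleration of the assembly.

α ≈ 4.19 rad/s²

I_disk = ½MR² = ½(14.8)(0.165)² = 0.2015 kg·m².
I_blocks = 2·m·r² = 2(0.766)(0.101)² = 0.01563 kg·m².
Total I = 0.2171 kg·m².
τ = F r = (5.51)(0.165) = 0.9092 N·m.
α = τ/I = 0.9092/0.2171 = 4.188 rad/s².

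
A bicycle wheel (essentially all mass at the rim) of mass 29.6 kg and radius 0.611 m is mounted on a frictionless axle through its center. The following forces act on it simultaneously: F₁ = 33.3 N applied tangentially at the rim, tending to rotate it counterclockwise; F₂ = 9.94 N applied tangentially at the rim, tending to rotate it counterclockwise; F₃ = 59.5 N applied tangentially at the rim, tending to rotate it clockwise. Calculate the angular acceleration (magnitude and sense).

α ≈ 0.899 rad/s², clockwise

I = MR² = (29.6)(0.611)² = 11.05 kg·m².
Taking counterclockwise as positive: τ₁ = +(33.3)(0.611) = +20.35 N·m; τ₂ = +(9.94)(0.611) = +6.073 N·m; τ₃ = −(59.5)(0.611) = −36.35 N·m.
Net torque τ = -9.935 N·m.
α = τ/I = -9.935/11.05 = -0.8991 rad/s².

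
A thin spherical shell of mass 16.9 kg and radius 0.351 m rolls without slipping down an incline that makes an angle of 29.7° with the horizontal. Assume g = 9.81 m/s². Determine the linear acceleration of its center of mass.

a ≈ 2.92 m/s²

Translation along the incline: Mg sinθ − f = Ma.
Rotation about the center: fR = Iα with I = (2/3)MR². No-slip gives a = αR, so f = (I/R²)a = (2/3)M a.
Substituting: Mg sinθ = (1 + 0.6667)Ma, so a = g sinθ/(1 + 0.6667) = (9.81) sin 29.7° / 1.667 = 2.916 m/s².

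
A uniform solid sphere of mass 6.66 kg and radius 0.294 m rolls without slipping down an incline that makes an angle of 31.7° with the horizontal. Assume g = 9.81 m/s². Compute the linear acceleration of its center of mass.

Translation along the incline: Mg sinθ − f = Ma.
Rotation about the center: fR = Iα with I = (2/5)MR². No-slip gives a = αR, so f = (I/R²)a = (2/5)M a.
Substituting: Mg sinθ = (1 + 0.4000)Ma, so a = g sinθ/(1 + 0.4000) = (9.81) sin 31.7° / 1.400 = 3.682 m/s².

a ≈ 3.68 m/s²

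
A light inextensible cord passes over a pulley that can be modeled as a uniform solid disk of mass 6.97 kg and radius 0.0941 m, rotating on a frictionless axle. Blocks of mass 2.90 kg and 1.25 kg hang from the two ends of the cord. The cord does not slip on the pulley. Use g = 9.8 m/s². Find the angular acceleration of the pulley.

α ≈ 22.5 rad/s²

I = ½MR² = (1/2)(6.97)(0.0941)² = 0.03086 kg·m².
Heavier block: m₁g − T₁ = m₁a. Lighter block: T₂ − m₂g = m₂a.
Pulley: (T₁ − T₂)R = Iα = I(a/R), so T₁ − T₂ = (I/R²)a = (1/2)M_p a = 3.485·a.
Adding the three: (m₁ − m₂)g = (m₁ + m₂ + 3.485)a, so a = (2.90 − 1.25)(9.8)/(2.90 + 1.25 + 3.485) = 2.118 m/s².
α = a/R = 2.118/0.0941 = 22.51 rad/s².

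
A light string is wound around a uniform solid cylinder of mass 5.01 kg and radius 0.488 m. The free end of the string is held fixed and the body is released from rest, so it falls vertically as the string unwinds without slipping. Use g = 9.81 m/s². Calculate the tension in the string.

Translation: Mg − T = Ma. Rotation about the center: TR = Iα with I = ½MR².
With a = αR: T = (I/R²)a = (1/2)M a, so Mg = (1 + 0.5000)Ma.
a = g/(1 + 0.5000) = 9.81/1.500 = 6.540 m/s².
T = 0.5000·M·a = (0.5000)(5.01)(6.540) = 16.38 N.

T ≈ 16.4 N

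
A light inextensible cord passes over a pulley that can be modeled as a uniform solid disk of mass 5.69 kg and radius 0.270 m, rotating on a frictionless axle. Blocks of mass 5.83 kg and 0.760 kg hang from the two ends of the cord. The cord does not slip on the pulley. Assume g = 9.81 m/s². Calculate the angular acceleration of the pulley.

α ≈ 19.5 rad/s²

I = ½MR² = (1/2)(5.69)(0.270)² = 0.2074 kg·m².
Heavier block: m₁g − T₁ = m₁a. Lighter block: T₂ − m₂g = m₂a.
Pulley: (T₁ − T₂)R = Iα = I(a/R), so T₁ − T₂ = (I/R²)a = (1/2)M_p a = 2.845·a.
Adding the three: (m₁ − m₂)g = (m₁ + m₂ + 2.845)a, so a = (5.83 − 0.760)(9.81)/(5.83 + 0.760 + 2.845) = 5.272 m/s².
α = a/R = 5.272/0.270 = 19.52 rad/s².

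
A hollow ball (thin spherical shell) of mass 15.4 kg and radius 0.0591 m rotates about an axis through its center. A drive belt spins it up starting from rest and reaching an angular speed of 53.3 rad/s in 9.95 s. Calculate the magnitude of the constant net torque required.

τ ≈ 0.192 N·m

I = (2/3)MR² = (2/3)(15.4)(0.0591)² = 0.03586 kg·m².
α = Δω/Δt = (53.3 − 0)/9.95 = 5.357 rad/s².
τ = Iα = (0.03586)(5.357) = 0.1921 N·m.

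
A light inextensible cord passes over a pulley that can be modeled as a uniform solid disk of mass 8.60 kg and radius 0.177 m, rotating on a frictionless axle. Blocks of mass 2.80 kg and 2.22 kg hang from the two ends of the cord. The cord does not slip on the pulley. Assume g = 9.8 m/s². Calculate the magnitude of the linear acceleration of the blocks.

a ≈ 0.610 m/s²

I = ½MR² = (1/2)(8.60)(0.177)² = 0.1347 kg·m².
Heavier block: m₁g − T₁ = m₁a. Lighter block: T₂ − m₂g = m₂a.
Pulley: (T₁ − T₂)R = Iα = I(a/R), so T₁ − T₂ = (I/R²)a = (1/2)M_p a = 4.300·a.
Adding the three: (m₁ − m₂)g = (m₁ + m₂ + 4.300)a, so a = (2.80 − 2.22)(9.8)/(2.80 + 2.22 + 4.300) = 0.6099 m/s².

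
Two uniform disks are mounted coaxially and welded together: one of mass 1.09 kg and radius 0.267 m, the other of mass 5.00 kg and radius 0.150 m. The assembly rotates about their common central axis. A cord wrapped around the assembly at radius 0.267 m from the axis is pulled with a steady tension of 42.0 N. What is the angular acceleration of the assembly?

I = ½M₁R₁² + ½M₂R₂² = ½(1.09)(0.267)² + ½(5.00)(0.150)² = 0.09510 kg·m².
τ = F r = (42.0)(0.267) = 11.21 N·m.
α = τ/I = 11.21/0.09510 = 117.9 rad/s².

α ≈ 118 rad/s²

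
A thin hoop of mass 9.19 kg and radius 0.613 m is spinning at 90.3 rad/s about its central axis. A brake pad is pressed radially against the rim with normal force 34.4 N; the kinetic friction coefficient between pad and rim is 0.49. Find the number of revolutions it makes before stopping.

≈ 217 revolutions

I = MR² = (9.19)(0.613)² = 3.453 kg·m².
Friction force f = μN = (0.49)(34.4) = 16.86 N at the rim; torque magnitude τ = fR = 10.33 N·m, opposing ω.
|α| = τ/I = 10.33/3.453 = 2.992 rad/s² (deceleration).
ω² = ω₀² − 2|α|θ with ω = 0 ⇒ θ = ω₀²/(2|α|) = 1363 rad = 216.9 rev.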